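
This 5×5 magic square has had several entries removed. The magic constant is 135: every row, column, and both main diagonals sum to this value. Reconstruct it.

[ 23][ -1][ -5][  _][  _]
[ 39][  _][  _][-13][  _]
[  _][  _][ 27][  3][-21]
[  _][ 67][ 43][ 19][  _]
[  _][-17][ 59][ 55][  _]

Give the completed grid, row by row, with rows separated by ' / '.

From column 3, 135 − (-5 + 27 + 43 + 59) gives (2,3) = 11.
The remaining cell in column 4 is (1,4) = 135 − 64 = 71.
Row 1 must total 135; the given cells sum to 88, so (1,5) = 47.
Using anti-diagonal: 47 + (-13) + 27 + 67 + ? → (5,1) = 135 − 128 = 7.
From row 5, 135 − (7 + (-17) + 59 + 55) gives (5,5) = 31.
Main diagonal must total 135; the given cells sum to 100, so (2,2) = 35.
The remaining cell in row 2 is (2,5) = 135 − 72 = 63.
Column 2: -1 + 35 + 67 + (-17) + ? = 135, so (3,2) = 51.
Column 5 must total 135; the given cells sum to 120, so (4,5) = 15.
Row 3: 51 + 27 + 3 + (-21) + ? = 135, so (3,1) = 75.
Using row 4: 67 + 43 + 19 + 15 + ? → (4,1) = 135 − 144 = -9.

23 -1 -5 71 47 / 39 35 11 -13 63 / 75 51 27 3 -21 / -9 67 43 19 15 / 7 -17 59 55 31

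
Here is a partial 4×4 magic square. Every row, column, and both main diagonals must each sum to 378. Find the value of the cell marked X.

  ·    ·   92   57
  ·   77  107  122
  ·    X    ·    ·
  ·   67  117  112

Row 2 needs 378; the known cells sum to 306, so (2,1) = 72.
Using row 4: 67 + 117 + 112 + ? → (4,1) = 378 − 296 = 82.
From column 3, 378 − (92 + 107 + 117) gives (3,3) = 62.
Column 4 must total 378; the given cells sum to 291, so (3,4) = 87.
Using main diagonal: 77 + 62 + 112 + ? → (1,1) = 378 − 251 = 127.
Anti-diagonal: 57 + 107 + 82 + ? = 378, so (3,2) = 132.

132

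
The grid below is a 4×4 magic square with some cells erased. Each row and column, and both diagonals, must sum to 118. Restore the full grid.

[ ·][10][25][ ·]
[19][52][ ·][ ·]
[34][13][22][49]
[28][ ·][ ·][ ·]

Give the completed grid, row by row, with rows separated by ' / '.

From column 1, 118 − (19 + 34 + 28) gives (1,1) = 37.
The remaining cell in column 2 is (4,2) = 118 − 75 = 43.
Main diagonal: 37 + 52 + 22 + ? = 118, so (4,4) = 7.
Row 1 must total 118; the given cells sum to 72, so (1,4) = 46.
Row 4 must total 118; the given cells sum to 78, so (4,3) = 40.
The remaining cell in column 3 is (2,3) = 118 − 87 = 31.
Using column 4: 46 + 49 + 7 + ? → (2,4) = 118 − 102 = 16.

37 10 25 46 / 19 52 31 16 / 34 13 22 49 / 28 43 40 7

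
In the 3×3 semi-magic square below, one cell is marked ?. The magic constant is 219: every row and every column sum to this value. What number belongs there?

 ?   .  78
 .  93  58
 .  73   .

From row 2, 219 − (93 + 58) gives (2,1) = 68.
The remaining cell in column 2 is (1,2) = 219 − 166 = 53.
The remaining cell in column 3 is (3,3) = 219 − 136 = 83.
Using row 1: 53 + 78 + ? → (1,1) = 219 − 131 = 88.

88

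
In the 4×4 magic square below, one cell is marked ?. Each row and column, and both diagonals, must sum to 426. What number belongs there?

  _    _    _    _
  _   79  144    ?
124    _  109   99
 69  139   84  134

74

The remaining cell in row 3 is (3,2) = 426 − 332 = 94.
From column 2, 426 − (79 + 94 + 139) gives (1,2) = 114.
The remaining cell in column 3 is (1,3) = 426 − 337 = 89.
The remaining cell in main diagonal is (1,1) = 426 − 322 = 104.
Anti-diagonal must total 426; the given cells sum to 307, so (1,4) = 119.
From column 1, 426 − (104 + 124 + 69) gives (2,1) = 129.
Column 4 needs 426; the known cells sum to 352, so (2,4) = 74.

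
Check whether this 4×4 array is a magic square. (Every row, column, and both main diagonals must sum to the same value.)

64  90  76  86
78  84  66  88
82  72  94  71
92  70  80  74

Row 1: 64 + 90 + 76 + 86 = 316.
Row 2: 78 + 84 + 66 + 88 = 316.
Row 3: 82 + 72 + 94 + 71 = 319.
Row 4: 92 + 70 + 80 + 74 = 316.
Column 1: 64 + 78 + 82 + 92 = 316.
Column 2: 90 + 84 + 72 + 70 = 316.
Column 3: 76 + 66 + 94 + 80 = 316.
Column 4: 86 + 88 + 71 + 74 = 319.
Main diagonal: 64 + 84 + 94 + 74 = 316.
Anti-diagonal: 86 + 66 + 72 + 92 = 316.

No — row 2 sums to 316 but row 3 sums to 319.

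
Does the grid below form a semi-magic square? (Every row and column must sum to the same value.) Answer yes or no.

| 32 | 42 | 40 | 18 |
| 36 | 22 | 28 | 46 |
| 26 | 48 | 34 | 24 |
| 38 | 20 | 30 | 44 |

Yes

Row 1: 32 + 42 + 40 + 18 = 132.
Row 2: 36 + 22 + 28 + 46 = 132.
Row 3: 26 + 48 + 34 + 24 = 132.
Row 4: 38 + 20 + 30 + 44 = 132.
Column 1: 32 + 36 + 26 + 38 = 132.
Column 2: 42 + 22 + 48 + 20 = 132.
Column 3: 40 + 28 + 34 + 30 = 132.
Column 4: 18 + 46 + 24 + 44 = 132.
All lines sum to 132.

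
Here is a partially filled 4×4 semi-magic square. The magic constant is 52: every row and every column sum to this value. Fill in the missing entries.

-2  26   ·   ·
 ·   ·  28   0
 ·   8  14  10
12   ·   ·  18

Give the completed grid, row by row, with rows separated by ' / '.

Row 3: 8 + 14 + 10 + ? = 52, so (3,1) = 20.
From column 1, 52 − (-2 + 20 + 12) gives (2,1) = 22.
Column 4 must total 52; the given cells sum to 28, so (1,4) = 24.
The remaining cell in row 1 is (1,3) = 52 − 48 = 4.
The remaining cell in row 2 is (2,2) = 52 − 50 = 2.
Column 2 must total 52; the given cells sum to 36, so (4,2) = 16.
Column 3 needs 52; the known cells sum to 46, so (4,3) = 6.

-2 26 4 24 / 22 2 28 0 / 20 8 14 10 / 12 16 6 18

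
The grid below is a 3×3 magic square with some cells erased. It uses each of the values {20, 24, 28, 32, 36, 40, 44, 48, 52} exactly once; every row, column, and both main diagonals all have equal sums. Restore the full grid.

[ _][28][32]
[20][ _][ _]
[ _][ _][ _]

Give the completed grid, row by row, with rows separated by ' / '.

The 9 entries sum to 324, so each line sums to 324/3 = 108.
The remaining cell in row 1 is (1,1) = 108 − 60 = 48.
The remaining cell in column 1 is (3,1) = 108 − 68 = 40.
Anti-diagonal must total 108; the given cells sum to 72, so (2,2) = 36.
Row 2 needs 108; the known cells sum to 56, so (2,3) = 52.
Column 2 must total 108; the given cells sum to 64, so (3,2) = 44.
From column 3, 108 − (32 + 52) gives (3,3) = 24.

48 28 32 / 20 36 52 / 40 44 24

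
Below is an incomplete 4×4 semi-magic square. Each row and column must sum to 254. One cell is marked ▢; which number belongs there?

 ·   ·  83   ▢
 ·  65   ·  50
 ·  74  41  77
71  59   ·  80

The remaining cell in row 3 is (3,1) = 254 − 192 = 62.
The remaining cell in row 4 is (4,3) = 254 − 210 = 44.
Column 2 must total 254; the given cells sum to 198, so (1,2) = 56.
Column 3: 83 + 41 + 44 + ? = 254, so (2,3) = 86.
Column 4 must total 254; the given cells sum to 207, so (1,4) = 47.

47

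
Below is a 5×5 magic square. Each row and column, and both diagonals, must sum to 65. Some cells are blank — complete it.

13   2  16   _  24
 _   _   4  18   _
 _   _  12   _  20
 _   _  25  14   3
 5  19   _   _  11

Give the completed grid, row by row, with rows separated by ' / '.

Row 1: 13 + 2 + 16 + 24 + ? = 65, so (1,4) = 10.
The remaining cell in column 3 is (5,3) = 65 − 57 = 8.
Column 5 needs 65; the known cells sum to 58, so (2,5) = 7.
Main diagonal must total 65; the given cells sum to 50, so (2,2) = 15.
Anti-diagonal needs 65; the known cells sum to 59, so (4,2) = 6.
Using row 2: 15 + 4 + 18 + 7 + ? → (2,1) = 65 − 44 = 21.
Row 4 must total 65; the given cells sum to 48, so (4,1) = 17.
Using row 5: 5 + 19 + 8 + 11 + ? → (5,4) = 65 − 43 = 22.
From column 1, 65 − (13 + 21 + 17 + 5) gives (3,1) = 9.
Using column 2: 2 + 15 + 6 + 19 + ? → (3,2) = 65 − 42 = 23.
From column 4, 65 − (10 + 18 + 14 + 22) gives (3,4) = 1.

13 2 16 10 24 / 21 15 4 18 7 / 9 23 12 1 20 / 17 6 25 14 3 / 5 19 8 22 11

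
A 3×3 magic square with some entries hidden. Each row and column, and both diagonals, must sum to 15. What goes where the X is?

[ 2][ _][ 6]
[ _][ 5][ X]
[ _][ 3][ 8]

Row 1 must total 15; the given cells sum to 8, so (1,2) = 7.
The remaining cell in row 3 is (3,1) = 15 − 11 = 4.
From column 1, 15 − (2 + 4) gives (2,1) = 9.
Using column 3: 6 + 8 + ? → (2,3) = 15 − 14 = 1.

1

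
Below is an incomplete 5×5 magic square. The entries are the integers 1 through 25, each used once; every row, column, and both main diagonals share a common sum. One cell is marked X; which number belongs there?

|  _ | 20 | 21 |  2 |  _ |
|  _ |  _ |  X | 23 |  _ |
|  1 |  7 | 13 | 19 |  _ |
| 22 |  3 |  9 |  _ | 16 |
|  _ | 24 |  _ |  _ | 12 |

The entries are 1 through 25, which sum to 325, so each line sums to 325/5 = 65.
Using row 3: 1 + 7 + 13 + 19 + ? → (3,5) = 65 − 40 = 25.
From row 4, 65 − (22 + 3 + 9 + 16) gives (4,4) = 15.
Using column 2: 20 + 7 + 3 + 24 + ? → (2,2) = 65 − 54 = 11.
The remaining cell in column 4 is (5,4) = 65 − 59 = 6.
Main diagonal needs 65; the known cells sum to 51, so (1,1) = 14.
Row 1: 14 + 20 + 21 + 2 + ? = 65, so (1,5) = 8.
Using column 5: 8 + 25 + 16 + 12 + ? → (2,5) = 65 − 61 = 4.
Anti-diagonal needs 65; the known cells sum to 47, so (5,1) = 18.
Using row 5: 18 + 24 + 6 + 12 + ? → (5,3) = 65 − 60 = 5.
Column 1 must total 65; the given cells sum to 55, so (2,1) = 10.
From column 3, 65 − (21 + 13 + 9 + 5) gives (2,3) = 17.

17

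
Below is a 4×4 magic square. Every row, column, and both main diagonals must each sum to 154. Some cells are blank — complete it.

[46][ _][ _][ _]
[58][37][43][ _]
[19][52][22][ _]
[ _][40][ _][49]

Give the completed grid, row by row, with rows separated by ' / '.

46 25 55 28 / 58 37 43 16 / 19 52 22 61 / 31 40 34 49

Row 2 needs 154; the known cells sum to 138, so (2,4) = 16.
Using row 3: 19 + 52 + 22 + ? → (3,4) = 154 − 93 = 61.
From column 1, 154 − (46 + 58 + 19) gives (4,1) = 31.
Column 2: 37 + 52 + 40 + ? = 154, so (1,2) = 25.
From column 4, 154 − (16 + 61 + 49) gives (1,4) = 28.
Row 1 needs 154; the known cells sum to 99, so (1,3) = 55.
Row 4 must total 154; the given cells sum to 120, so (4,3) = 34.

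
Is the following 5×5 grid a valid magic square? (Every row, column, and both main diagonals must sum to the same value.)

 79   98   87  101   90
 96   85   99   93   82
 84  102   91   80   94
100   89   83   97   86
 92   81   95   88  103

No — column 1 sums to 451 but column 4 sums to 459.

Row 1: 79 + 98 + 87 + 101 + 90 = 455.
Row 2: 96 + 85 + 99 + 93 + 82 = 455.
Row 3: 84 + 102 + 91 + 80 + 94 = 451.
Row 4: 100 + 89 + 83 + 97 + 86 = 455.
Row 5: 92 + 81 + 95 + 88 + 103 = 459.
Column 1: 79 + 96 + 84 + 100 + 92 = 451.
Column 2: 98 + 85 + 102 + 89 + 81 = 455.
Column 3: 87 + 99 + 91 + 83 + 95 = 455.
Column 4: 101 + 93 + 80 + 97 + 88 = 459.
Column 5: 90 + 82 + 94 + 86 + 103 = 455.
Main diagonal: 79 + 85 + 91 + 97 + 103 = 455.
Anti-diagonal: 90 + 93 + 91 + 89 + 92 = 455.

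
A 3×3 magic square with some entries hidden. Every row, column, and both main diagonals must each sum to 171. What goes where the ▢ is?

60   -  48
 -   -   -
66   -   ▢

54

Row 1 needs 171; the known cells sum to 108, so (1,2) = 63.
Column 1 must total 171; the given cells sum to 126, so (2,1) = 45.
Anti-diagonal: 48 + 66 + ? = 171, so (2,2) = 57.
The remaining cell in row 2 is (2,3) = 171 − 102 = 69.
From column 2, 171 − (63 + 57) gives (3,2) = 51.
The remaining cell in column 3 is (3,3) = 171 − 117 = 54.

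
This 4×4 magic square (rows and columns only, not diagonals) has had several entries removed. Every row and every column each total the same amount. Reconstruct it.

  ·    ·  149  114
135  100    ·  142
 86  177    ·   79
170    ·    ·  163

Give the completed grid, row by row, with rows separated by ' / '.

107 128 149 114 / 135 100 121 142 / 86 177 156 79 / 170 93 72 163

Column 4 is already complete: 114 + 142 + 79 + 163 = 498, so that is the magic constant.
Using row 2: 135 + 100 + 142 + ? → (2,3) = 498 − 377 = 121.
From row 3, 498 − (86 + 177 + 79) gives (3,3) = 156.
Column 1: 135 + 86 + 170 + ? = 498, so (1,1) = 107.
From column 3, 498 − (149 + 121 + 156) gives (4,3) = 72.
The remaining cell in row 1 is (1,2) = 498 − 370 = 128.
The remaining cell in row 4 is (4,2) = 498 − 405 = 93.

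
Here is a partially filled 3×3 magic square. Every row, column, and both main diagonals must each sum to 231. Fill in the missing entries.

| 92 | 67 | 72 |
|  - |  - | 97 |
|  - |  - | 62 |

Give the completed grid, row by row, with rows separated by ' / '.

92 67 72 / 57 77 97 / 82 87 62

The remaining cell in main diagonal is (2,2) = 231 − 154 = 77.
Anti-diagonal needs 231; the known cells sum to 149, so (3,1) = 82.
Using row 2: 77 + 97 + ? → (2,1) = 231 − 174 = 57.
Using row 3: 82 + 62 + ? → (3,2) = 231 − 144 = 87.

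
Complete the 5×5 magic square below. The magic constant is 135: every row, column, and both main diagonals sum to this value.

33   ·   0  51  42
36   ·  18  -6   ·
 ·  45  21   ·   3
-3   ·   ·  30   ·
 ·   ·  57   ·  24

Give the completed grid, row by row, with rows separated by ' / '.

33 9 0 51 42 / 36 27 18 -6 60 / 54 45 21 12 3 / -3 63 39 30 6 / 15 -9 57 48 24

Row 1: 33 + 0 + 51 + 42 + ? = 135, so (1,2) = 9.
Column 3 needs 135; the known cells sum to 96, so (4,3) = 39.
Main diagonal: 33 + 21 + 30 + 24 + ? = 135, so (2,2) = 27.
From row 2, 135 − (36 + 27 + 18 + (-6)) gives (2,5) = 60.
Column 5 must total 135; the given cells sum to 129, so (4,5) = 6.
The remaining cell in row 4 is (4,2) = 135 − 72 = 63.
From column 2, 135 − (9 + 27 + 45 + 63) gives (5,2) = -9.
Anti-diagonal must total 135; the given cells sum to 120, so (5,1) = 15.
Row 5 must total 135; the given cells sum to 87, so (5,4) = 48.
Using column 1: 33 + 36 + (-3) + 15 + ? → (3,1) = 135 − 81 = 54.
From column 4, 135 − (51 + (-6) + 30 + 48) gives (3,4) = 12.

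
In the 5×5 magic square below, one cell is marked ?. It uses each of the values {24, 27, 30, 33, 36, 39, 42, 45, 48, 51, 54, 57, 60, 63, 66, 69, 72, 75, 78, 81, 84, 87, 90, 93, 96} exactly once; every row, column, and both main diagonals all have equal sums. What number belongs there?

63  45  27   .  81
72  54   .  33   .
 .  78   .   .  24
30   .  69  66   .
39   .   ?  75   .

The 25 entries sum to 1500, so each line sums to 1500/5 = 300.
From row 1, 300 − (63 + 45 + 27 + 81) gives (1,4) = 84.
From column 1, 300 − (63 + 72 + 30 + 39) gives (3,1) = 96.
Column 4 must total 300; the given cells sum to 258, so (3,4) = 42.
Row 3: 96 + 78 + 42 + 24 + ? = 300, so (3,3) = 60.
Using main diagonal: 63 + 54 + 60 + 66 + ? → (5,5) = 300 − 243 = 57.
Anti-diagonal needs 300; the known cells sum to 213, so (4,2) = 87.
The remaining cell in row 4 is (4,5) = 300 − 252 = 48.
From column 2, 300 − (45 + 54 + 78 + 87) gives (5,2) = 36.
Column 5 must total 300; the given cells sum to 210, so (2,5) = 90.
Row 2 needs 300; the known cells sum to 249, so (2,3) = 51.
From row 5, 300 − (39 + 36 + 75 + 57) gives (5,3) = 93.

93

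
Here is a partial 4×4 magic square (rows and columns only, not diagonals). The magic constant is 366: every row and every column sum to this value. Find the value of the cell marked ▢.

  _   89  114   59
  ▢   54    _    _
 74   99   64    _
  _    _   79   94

The remaining cell in row 1 is (1,1) = 366 − 262 = 104.
Row 3: 74 + 99 + 64 + ? = 366, so (3,4) = 129.
Column 2 needs 366; the known cells sum to 242, so (4,2) = 124.
Column 3 needs 366; the known cells sum to 257, so (2,3) = 109.
From column 4, 366 − (59 + 129 + 94) gives (2,4) = 84.
Using row 2: 54 + 109 + 84 + ? → (2,1) = 366 − 247 = 119.

119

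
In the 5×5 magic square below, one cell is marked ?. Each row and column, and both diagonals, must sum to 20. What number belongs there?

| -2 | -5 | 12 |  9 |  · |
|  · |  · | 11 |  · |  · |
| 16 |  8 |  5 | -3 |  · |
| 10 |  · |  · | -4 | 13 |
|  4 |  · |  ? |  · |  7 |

-7

The remaining cell in row 1 is (1,5) = 20 − 14 = 6.
From row 3, 20 − (16 + 8 + 5 + (-3)) gives (3,5) = -6.
The remaining cell in column 1 is (2,1) = 20 − 28 = -8.
Using column 5: 6 + (-6) + 13 + 7 + ? → (2,5) = 20 − 20 = 0.
Main diagonal needs 20; the known cells sum to 6, so (2,2) = 14.
Row 2 needs 20; the known cells sum to 17, so (2,4) = 3.
Using column 4: 9 + 3 + (-3) + (-4) + ? → (5,4) = 20 − 5 = 15.
Anti-diagonal: 6 + 3 + 5 + 4 + ? = 20, so (4,2) = 2.
Row 4 must total 20; the given cells sum to 21, so (4,3) = -1.
Column 2 needs 20; the known cells sum to 19, so (5,2) = 1.
Column 3 must total 20; the given cells sum to 27, so (5,3) = -7.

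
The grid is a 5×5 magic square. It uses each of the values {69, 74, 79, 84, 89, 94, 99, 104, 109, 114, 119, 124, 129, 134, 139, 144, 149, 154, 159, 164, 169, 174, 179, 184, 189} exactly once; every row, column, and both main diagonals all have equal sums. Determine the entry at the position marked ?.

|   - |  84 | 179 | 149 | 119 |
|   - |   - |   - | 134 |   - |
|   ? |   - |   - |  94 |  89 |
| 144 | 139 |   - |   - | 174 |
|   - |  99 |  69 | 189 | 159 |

The 25 entries sum to 3225, so each line sums to 3225/5 = 645.
From row 1, 645 − (84 + 179 + 149 + 119) gives (1,1) = 114.
From row 5, 645 − (99 + 69 + 189 + 159) gives (5,1) = 129.
Column 4 must total 645; the given cells sum to 566, so (4,4) = 79.
The remaining cell in column 5 is (2,5) = 645 − 541 = 104.
Anti-diagonal needs 645; the known cells sum to 521, so (3,3) = 124.
Row 4 needs 645; the known cells sum to 536, so (4,3) = 109.
Column 3: 179 + 124 + 109 + 69 + ? = 645, so (2,3) = 164.
The remaining cell in main diagonal is (2,2) = 645 − 476 = 169.
Row 2 needs 645; the known cells sum to 571, so (2,1) = 74.
Column 1: 114 + 74 + 144 + 129 + ? = 645, so (3,1) = 184.

184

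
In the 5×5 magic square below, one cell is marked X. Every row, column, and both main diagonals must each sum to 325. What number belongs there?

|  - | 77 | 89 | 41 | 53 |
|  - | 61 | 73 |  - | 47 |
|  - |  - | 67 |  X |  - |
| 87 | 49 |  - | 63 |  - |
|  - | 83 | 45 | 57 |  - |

Using row 1: 77 + 89 + 41 + 53 + ? → (1,1) = 325 − 260 = 65.
From column 2, 325 − (77 + 61 + 49 + 83) gives (3,2) = 55.
From column 3, 325 − (89 + 73 + 67 + 45) gives (4,3) = 51.
Main diagonal must total 325; the given cells sum to 256, so (5,5) = 69.
The remaining cell in row 4 is (4,5) = 325 − 250 = 75.
The remaining cell in row 5 is (5,1) = 325 − 254 = 71.
From column 5, 325 − (53 + 47 + 75 + 69) gives (3,5) = 81.
Anti-diagonal needs 325; the known cells sum to 240, so (2,4) = 85.
Row 2 needs 325; the known cells sum to 266, so (2,1) = 59.
The remaining cell in column 1 is (3,1) = 325 − 282 = 43.
Using column 4: 41 + 85 + 63 + 57 + ? → (3,4) = 325 − 246 = 79.

79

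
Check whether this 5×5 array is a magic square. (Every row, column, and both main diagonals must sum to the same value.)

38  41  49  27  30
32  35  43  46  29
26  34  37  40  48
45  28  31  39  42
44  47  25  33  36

Yes

Row 1: 38 + 41 + 49 + 27 + 30 = 185.
Row 2: 32 + 35 + 43 + 46 + 29 = 185.
Row 3: 26 + 34 + 37 + 40 + 48 = 185.
Row 4: 45 + 28 + 31 + 39 + 42 = 185.
Row 5: 44 + 47 + 25 + 33 + 36 = 185.
Column 1: 38 + 32 + 26 + 45 + 44 = 185.
Column 2: 41 + 35 + 34 + 28 + 47 = 185.
Column 3: 49 + 43 + 37 + 31 + 25 = 185.
Column 4: 27 + 46 + 40 + 39 + 33 = 185.
Column 5: 30 + 29 + 48 + 42 + 36 = 185.
Main diagonal: 38 + 35 + 37 + 39 + 36 = 185.
Anti-diagonal: 30 + 46 + 37 + 28 + 44 = 185.
All lines sum to 185.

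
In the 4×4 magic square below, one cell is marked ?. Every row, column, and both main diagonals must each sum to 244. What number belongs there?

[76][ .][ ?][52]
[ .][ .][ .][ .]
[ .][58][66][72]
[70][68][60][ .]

Using row 3: 58 + 66 + 72 + ? → (3,1) = 244 − 196 = 48.
Row 4 must total 244; the given cells sum to 198, so (4,4) = 46.
Column 1 must total 244; the given cells sum to 194, so (2,1) = 50.
Column 4 must total 244; the given cells sum to 170, so (2,4) = 74.
Using main diagonal: 76 + 66 + 46 + ? → (2,2) = 244 − 188 = 56.
Using anti-diagonal: 52 + 58 + 70 + ? → (2,3) = 244 − 180 = 64.
The remaining cell in column 2 is (1,2) = 244 − 182 = 62.
From column 3, 244 − (64 + 66 + 60) gives (1,3) = 54.

54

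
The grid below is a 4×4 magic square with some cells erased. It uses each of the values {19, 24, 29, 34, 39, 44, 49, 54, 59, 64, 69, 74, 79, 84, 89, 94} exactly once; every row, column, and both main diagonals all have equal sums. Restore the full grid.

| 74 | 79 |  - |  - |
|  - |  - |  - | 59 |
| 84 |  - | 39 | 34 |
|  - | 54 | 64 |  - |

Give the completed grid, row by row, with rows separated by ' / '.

74 79 29 44 / 49 24 94 59 / 84 69 39 34 / 19 54 64 89

The 16 entries sum to 904, so each line sums to 904/4 = 226.
Row 3: 84 + 39 + 34 + ? = 226, so (3,2) = 69.
Column 2 needs 226; the known cells sum to 202, so (2,2) = 24.
Main diagonal needs 226; the known cells sum to 137, so (4,4) = 89.
Row 4: 54 + 64 + 89 + ? = 226, so (4,1) = 19.
From column 1, 226 − (74 + 84 + 19) gives (2,1) = 49.
Column 4 needs 226; the known cells sum to 182, so (1,4) = 44.
Anti-diagonal must total 226; the given cells sum to 132, so (2,3) = 94.
Row 1 must total 226; the given cells sum to 197, so (1,3) = 29.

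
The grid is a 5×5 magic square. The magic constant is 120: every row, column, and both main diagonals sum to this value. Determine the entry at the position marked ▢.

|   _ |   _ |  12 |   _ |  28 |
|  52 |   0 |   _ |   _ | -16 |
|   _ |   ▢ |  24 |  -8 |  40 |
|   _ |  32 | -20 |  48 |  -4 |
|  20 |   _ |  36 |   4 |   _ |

56

Using row 4: 32 + (-20) + 48 + (-4) + ? → (4,1) = 120 − 56 = 64.
Column 3 needs 120; the known cells sum to 52, so (2,3) = 68.
The remaining cell in column 5 is (5,5) = 120 − 48 = 72.
Using main diagonal: 0 + 24 + 48 + 72 + ? → (1,1) = 120 − 144 = -24.
From anti-diagonal, 120 − (28 + 24 + 32 + 20) gives (2,4) = 16.
Row 5: 20 + 36 + 4 + 72 + ? = 120, so (5,2) = -12.
The remaining cell in column 1 is (3,1) = 120 − 112 = 8.
From column 4, 120 − (16 + (-8) + 48 + 4) gives (1,4) = 60.
Using row 1: -24 + 12 + 60 + 28 + ? → (1,2) = 120 − 76 = 44.
From row 3, 120 − (8 + 24 + (-8) + 40) gives (3,2) = 56.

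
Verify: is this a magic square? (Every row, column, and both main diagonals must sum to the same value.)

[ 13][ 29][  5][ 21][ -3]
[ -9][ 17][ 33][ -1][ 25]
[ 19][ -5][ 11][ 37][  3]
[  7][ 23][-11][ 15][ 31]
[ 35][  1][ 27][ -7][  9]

Yes

Row 1: 13 + 29 + 5 + 21 + (-3) = 65.
Row 2: -9 + 17 + 33 + (-1) + 25 = 65.
Row 3: 19 + (-5) + 11 + 37 + 3 = 65.
Row 4: 7 + 23 + (-11) + 15 + 31 = 65.
Row 5: 35 + 1 + 27 + (-7) + 9 = 65.
Column 1: 13 + (-9) + 19 + 7 + 35 = 65.
Column 2: 29 + 17 + (-5) + 23 + 1 = 65.
Column 3: 5 + 33 + 11 + (-11) + 27 = 65.
Column 4: 21 + (-1) + 37 + 15 + (-7) = 65.
Column 5: -3 + 25 + 3 + 31 + 9 = 65.
Main diagonal: 13 + 17 + 11 + 15 + 9 = 65.
Anti-diagonal: -3 + (-1) + 11 + 23 + 35 = 65.
All lines sum to 65.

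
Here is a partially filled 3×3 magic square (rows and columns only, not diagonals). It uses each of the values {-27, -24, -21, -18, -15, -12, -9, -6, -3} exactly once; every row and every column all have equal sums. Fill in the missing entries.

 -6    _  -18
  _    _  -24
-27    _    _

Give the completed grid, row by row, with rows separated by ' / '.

-6 -21 -18 / -12 -9 -24 / -27 -15 -3

The 9 entries sum to -135, so each line sums to -135/3 = -45.
Row 1 needs -45; the known cells sum to -24, so (1,2) = -21.
From column 1, -45 − (-6 + (-27)) gives (2,1) = -12.
From column 3, -45 − (-18 + (-24)) gives (3,3) = -3.
From row 2, -45 − (-12 + (-24)) gives (2,2) = -9.
Using row 3: -27 + (-3) + ? → (3,2) = -45 − (-30) = -15.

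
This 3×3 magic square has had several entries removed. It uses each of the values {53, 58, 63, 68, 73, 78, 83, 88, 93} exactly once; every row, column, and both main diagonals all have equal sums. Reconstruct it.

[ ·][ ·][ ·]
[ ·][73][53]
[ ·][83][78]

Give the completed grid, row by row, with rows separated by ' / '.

The 9 entries sum to 657, so each line sums to 657/3 = 219.
Using row 2: 73 + 53 + ? → (2,1) = 219 − 126 = 93.
Row 3 must total 219; the given cells sum to 161, so (3,1) = 58.
Column 1 must total 219; the given cells sum to 151, so (1,1) = 68.
From column 2, 219 − (73 + 83) gives (1,2) = 63.
The remaining cell in column 3 is (1,3) = 219 − 131 = 88.

68 63 88 / 93 73 53 / 58 83 78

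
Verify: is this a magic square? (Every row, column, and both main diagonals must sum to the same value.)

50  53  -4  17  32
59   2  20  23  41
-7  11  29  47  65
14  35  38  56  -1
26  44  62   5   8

No — main diagonal sums to 145 but column 1 sums to 142.

Row 1: 50 + 53 + (-4) + 17 + 32 = 148.
Row 2: 59 + 2 + 20 + 23 + 41 = 145.
Row 3: -7 + 11 + 29 + 47 + 65 = 145.
Row 4: 14 + 35 + 38 + 56 + (-1) = 142.
Row 5: 26 + 44 + 62 + 5 + 8 = 145.
Column 1: 50 + 59 + (-7) + 14 + 26 = 142.
Column 2: 53 + 2 + 11 + 35 + 44 = 145.
Column 3: -4 + 20 + 29 + 38 + 62 = 145.
Column 4: 17 + 23 + 47 + 56 + 5 = 148.
Column 5: 32 + 41 + 65 + (-1) + 8 = 145.
Main diagonal: 50 + 2 + 29 + 56 + 8 = 145.
Anti-diagonal: 32 + 23 + 29 + 35 + 26 = 145.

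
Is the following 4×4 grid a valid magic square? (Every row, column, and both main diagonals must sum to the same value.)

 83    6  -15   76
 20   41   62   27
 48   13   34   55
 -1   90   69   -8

Yes

Row 1: 83 + 6 + (-15) + 76 = 150.
Row 2: 20 + 41 + 62 + 27 = 150.
Row 3: 48 + 13 + 34 + 55 = 150.
Row 4: -1 + 90 + 69 + (-8) = 150.
Column 1: 83 + 20 + 48 + (-1) = 150.
Column 2: 6 + 41 + 13 + 90 = 150.
Column 3: -15 + 62 + 34 + 69 = 150.
Column 4: 76 + 27 + 55 + (-8) = 150.
Main diagonal: 83 + 41 + 34 + (-8) = 150.
Anti-diagonal: 76 + 62 + 13 + (-1) = 150.
All lines sum to 150.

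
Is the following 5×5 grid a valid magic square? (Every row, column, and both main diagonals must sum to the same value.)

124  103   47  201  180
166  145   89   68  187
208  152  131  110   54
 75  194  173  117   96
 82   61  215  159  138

Row 1: 124 + 103 + 47 + 201 + 180 = 655.
Row 2: 166 + 145 + 89 + 68 + 187 = 655.
Row 3: 208 + 152 + 131 + 110 + 54 = 655.
Row 4: 75 + 194 + 173 + 117 + 96 = 655.
Row 5: 82 + 61 + 215 + 159 + 138 = 655.
Column 1: 124 + 166 + 208 + 75 + 82 = 655.
Column 2: 103 + 145 + 152 + 194 + 61 = 655.
Column 3: 47 + 89 + 131 + 173 + 215 = 655.
Column 4: 201 + 68 + 110 + 117 + 159 = 655.
Column 5: 180 + 187 + 54 + 96 + 138 = 655.
Main diagonal: 124 + 145 + 131 + 117 + 138 = 655.
Anti-diagonal: 180 + 68 + 131 + 194 + 82 = 655.
All lines sum to 655.

Yes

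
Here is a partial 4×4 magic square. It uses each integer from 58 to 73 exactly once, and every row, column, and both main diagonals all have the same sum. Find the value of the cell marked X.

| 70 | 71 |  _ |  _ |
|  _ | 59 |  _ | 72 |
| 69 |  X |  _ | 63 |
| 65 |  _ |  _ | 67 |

64

The entries are 58 through 73, which sum to 1048, so each line sums to 1048/4 = 262.
From column 1, 262 − (70 + 69 + 65) gives (2,1) = 58.
The remaining cell in column 4 is (1,4) = 262 − 202 = 60.
Main diagonal needs 262; the known cells sum to 196, so (3,3) = 66.
Using row 1: 70 + 71 + 60 + ? → (1,3) = 262 − 201 = 61.
Using row 2: 58 + 59 + 72 + ? → (2,3) = 262 − 189 = 73.
Row 3 needs 262; the known cells sum to 198, so (3,2) = 64.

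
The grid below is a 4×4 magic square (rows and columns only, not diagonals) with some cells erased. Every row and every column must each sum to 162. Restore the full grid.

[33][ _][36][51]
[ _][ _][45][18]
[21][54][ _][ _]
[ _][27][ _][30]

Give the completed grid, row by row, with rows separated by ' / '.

33 42 36 51 / 60 39 45 18 / 21 54 24 63 / 48 27 57 30

Row 1: 33 + 36 + 51 + ? = 162, so (1,2) = 42.
Column 2: 42 + 54 + 27 + ? = 162, so (2,2) = 39.
From column 4, 162 − (51 + 18 + 30) gives (3,4) = 63.
The remaining cell in row 2 is (2,1) = 162 − 102 = 60.
Using row 3: 21 + 54 + 63 + ? → (3,3) = 162 − 138 = 24.
Column 1 needs 162; the known cells sum to 114, so (4,1) = 48.
The remaining cell in column 3 is (4,3) = 162 − 105 = 57.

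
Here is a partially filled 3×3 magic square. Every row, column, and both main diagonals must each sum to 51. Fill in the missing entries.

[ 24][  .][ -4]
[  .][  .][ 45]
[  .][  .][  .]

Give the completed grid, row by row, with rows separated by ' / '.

24 31 -4 / -11 17 45 / 38 3 10

From row 1, 51 − (24 + (-4)) gives (1,2) = 31.
The remaining cell in column 3 is (3,3) = 51 − 41 = 10.
Using main diagonal: 24 + 10 + ? → (2,2) = 51 − 34 = 17.
Anti-diagonal must total 51; the given cells sum to 13, so (3,1) = 38.
Row 2: 17 + 45 + ? = 51, so (2,1) = -11.
Using row 3: 38 + 10 + ? → (3,2) = 51 − 48 = 3.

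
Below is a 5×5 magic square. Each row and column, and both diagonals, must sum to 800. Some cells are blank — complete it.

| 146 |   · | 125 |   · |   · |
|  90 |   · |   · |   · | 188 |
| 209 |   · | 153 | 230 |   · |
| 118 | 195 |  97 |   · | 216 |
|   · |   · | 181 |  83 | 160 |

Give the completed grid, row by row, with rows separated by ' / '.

146 223 125 202 104 / 90 167 244 111 188 / 209 76 153 230 132 / 118 195 97 174 216 / 237 139 181 83 160

The remaining cell in row 4 is (4,4) = 800 − 626 = 174.
Column 1: 146 + 90 + 209 + 118 + ? = 800, so (5,1) = 237.
Column 3 must total 800; the given cells sum to 556, so (2,3) = 244.
Main diagonal needs 800; the known cells sum to 633, so (2,2) = 167.
From row 2, 800 − (90 + 167 + 244 + 188) gives (2,4) = 111.
The remaining cell in row 5 is (5,2) = 800 − 661 = 139.
Column 4 needs 800; the known cells sum to 598, so (1,4) = 202.
From anti-diagonal, 800 − (111 + 153 + 195 + 237) gives (1,5) = 104.
Row 1 must total 800; the given cells sum to 577, so (1,2) = 223.
The remaining cell in column 2 is (3,2) = 800 − 724 = 76.
The remaining cell in column 5 is (3,5) = 800 − 668 = 132.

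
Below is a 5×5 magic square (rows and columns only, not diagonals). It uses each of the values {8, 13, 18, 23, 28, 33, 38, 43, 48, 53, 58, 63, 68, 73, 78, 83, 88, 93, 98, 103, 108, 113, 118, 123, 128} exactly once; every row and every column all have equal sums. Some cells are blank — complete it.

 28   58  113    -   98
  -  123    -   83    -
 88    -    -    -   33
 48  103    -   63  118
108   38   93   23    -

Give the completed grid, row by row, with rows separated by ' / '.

28 58 113 43 98 / 68 123 53 83 13 / 88 18 73 128 33 / 48 103 8 63 118 / 108 38 93 23 78

The 25 entries sum to 1700, so each line sums to 1700/5 = 340.
Using row 1: 28 + 58 + 113 + 98 + ? → (1,4) = 340 − 297 = 43.
Row 4 needs 340; the known cells sum to 332, so (4,3) = 8.
Row 5 must total 340; the given cells sum to 262, so (5,5) = 78.
From column 1, 340 − (28 + 88 + 48 + 108) gives (2,1) = 68.
Column 2 needs 340; the known cells sum to 322, so (3,2) = 18.
The remaining cell in column 4 is (3,4) = 340 − 212 = 128.
From column 5, 340 − (98 + 33 + 118 + 78) gives (2,5) = 13.
The remaining cell in row 2 is (2,3) = 340 − 287 = 53.
Row 3: 88 + 18 + 128 + 33 + ? = 340, so (3,3) = 73.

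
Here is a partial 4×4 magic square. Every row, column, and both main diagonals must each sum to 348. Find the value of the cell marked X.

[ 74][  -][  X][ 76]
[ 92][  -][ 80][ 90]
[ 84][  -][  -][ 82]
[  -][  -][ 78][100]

102

From row 2, 348 − (92 + 80 + 90) gives (2,2) = 86.
The remaining cell in column 1 is (4,1) = 348 − 250 = 98.
Main diagonal needs 348; the known cells sum to 260, so (3,3) = 88.
Using anti-diagonal: 76 + 80 + 98 + ? → (3,2) = 348 − 254 = 94.
Row 4 needs 348; the known cells sum to 276, so (4,2) = 72.
Column 2 must total 348; the given cells sum to 252, so (1,2) = 96.
Column 3 needs 348; the known cells sum to 246, so (1,3) = 102.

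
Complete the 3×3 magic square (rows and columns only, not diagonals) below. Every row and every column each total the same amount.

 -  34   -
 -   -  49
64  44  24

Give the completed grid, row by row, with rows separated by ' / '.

Row 3 is already complete: 64 + 44 + 24 = 132, so that is the magic constant.
Column 2 must total 132; the given cells sum to 78, so (2,2) = 54.
Using column 3: 49 + 24 + ? → (1,3) = 132 − 73 = 59.
Row 1: 34 + 59 + ? = 132, so (1,1) = 39.
The remaining cell in row 2 is (2,1) = 132 − 103 = 29.

39 34 59 / 29 54 49 / 64 44 24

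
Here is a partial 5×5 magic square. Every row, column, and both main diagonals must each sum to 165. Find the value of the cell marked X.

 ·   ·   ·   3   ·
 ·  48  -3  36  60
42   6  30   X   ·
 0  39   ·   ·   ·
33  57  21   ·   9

69

From row 2, 165 − (48 + (-3) + 36 + 60) gives (2,1) = 24.
The remaining cell in row 5 is (5,4) = 165 − 120 = 45.
Column 1 needs 165; the known cells sum to 99, so (1,1) = 66.
Column 2 needs 165; the known cells sum to 150, so (1,2) = 15.
Using main diagonal: 66 + 48 + 30 + 9 + ? → (4,4) = 165 − 153 = 12.
Using anti-diagonal: 36 + 30 + 39 + 33 + ? → (1,5) = 165 − 138 = 27.
Using row 1: 66 + 15 + 3 + 27 + ? → (1,3) = 165 − 111 = 54.
Column 3 needs 165; the known cells sum to 102, so (4,3) = 63.
From column 4, 165 − (3 + 36 + 12 + 45) gives (3,4) = 69.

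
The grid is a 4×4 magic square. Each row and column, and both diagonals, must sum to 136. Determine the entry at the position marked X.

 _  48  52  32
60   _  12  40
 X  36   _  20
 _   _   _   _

Row 1 must total 136; the given cells sum to 132, so (1,1) = 4.
From row 2, 136 − (60 + 12 + 40) gives (2,2) = 24.
The remaining cell in column 2 is (4,2) = 136 − 108 = 28.
From column 4, 136 − (32 + 40 + 20) gives (4,4) = 44.
The remaining cell in main diagonal is (3,3) = 136 − 72 = 64.
Anti-diagonal must total 136; the given cells sum to 80, so (4,1) = 56.
From row 3, 136 − (36 + 64 + 20) gives (3,1) = 16.

16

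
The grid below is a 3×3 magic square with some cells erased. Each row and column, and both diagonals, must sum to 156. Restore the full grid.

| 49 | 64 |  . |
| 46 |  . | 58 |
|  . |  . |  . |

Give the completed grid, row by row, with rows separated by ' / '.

From row 1, 156 − (49 + 64) gives (1,3) = 43.
Row 2 must total 156; the given cells sum to 104, so (2,2) = 52.
Column 1: 49 + 46 + ? = 156, so (3,1) = 61.
Column 2 must total 156; the given cells sum to 116, so (3,2) = 40.
Column 3 needs 156; the known cells sum to 101, so (3,3) = 55.

49 64 43 / 46 52 58 / 61 40 55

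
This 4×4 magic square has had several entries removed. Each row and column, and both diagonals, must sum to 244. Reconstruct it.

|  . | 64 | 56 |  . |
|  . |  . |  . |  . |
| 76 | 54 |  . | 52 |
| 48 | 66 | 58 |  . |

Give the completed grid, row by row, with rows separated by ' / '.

From row 3, 244 − (76 + 54 + 52) gives (3,3) = 62.
Row 4 must total 244; the given cells sum to 172, so (4,4) = 72.
Column 2 needs 244; the known cells sum to 184, so (2,2) = 60.
Column 3: 56 + 62 + 58 + ? = 244, so (2,3) = 68.
Using main diagonal: 60 + 62 + 72 + ? → (1,1) = 244 − 194 = 50.
Anti-diagonal needs 244; the known cells sum to 170, so (1,4) = 74.
The remaining cell in column 1 is (2,1) = 244 − 174 = 70.
Column 4: 74 + 52 + 72 + ? = 244, so (2,4) = 46.

50 64 56 74 / 70 60 68 46 / 76 54 62 52 / 48 66 58 72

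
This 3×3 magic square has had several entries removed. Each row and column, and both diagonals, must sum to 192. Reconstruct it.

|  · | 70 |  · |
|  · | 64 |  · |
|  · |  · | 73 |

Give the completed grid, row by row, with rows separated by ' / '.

Column 2: 70 + 64 + ? = 192, so (3,2) = 58.
Main diagonal must total 192; the given cells sum to 137, so (1,1) = 55.
From row 1, 192 − (55 + 70) gives (1,3) = 67.
The remaining cell in row 3 is (3,1) = 192 − 131 = 61.
Column 1 must total 192; the given cells sum to 116, so (2,1) = 76.
The remaining cell in column 3 is (2,3) = 192 − 140 = 52.

55 70 67 / 76 64 52 / 61 58 73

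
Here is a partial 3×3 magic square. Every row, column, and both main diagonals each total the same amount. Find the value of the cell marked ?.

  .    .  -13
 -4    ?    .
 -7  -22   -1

-10

Row 3 is complete and sums to -30; that is the magic constant.
Column 1 needs -30; the known cells sum to -11, so (1,1) = -19.
From column 3, -30 − (-13 + (-1)) gives (2,3) = -16.
Main diagonal: -19 + (-1) + ? = -30, so (2,2) = -10.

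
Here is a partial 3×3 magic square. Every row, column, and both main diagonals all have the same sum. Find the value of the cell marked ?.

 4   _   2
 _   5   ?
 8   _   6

7

Main diagonal is complete and sums to 15; that is the magic constant.
From row 1, 15 − (4 + 2) gives (1,2) = 9.
Row 3 needs 15; the known cells sum to 14, so (3,2) = 1.
Column 1 must total 15; the given cells sum to 12, so (2,1) = 3.
Column 3 needs 15; the known cells sum to 8, so (2,3) = 7.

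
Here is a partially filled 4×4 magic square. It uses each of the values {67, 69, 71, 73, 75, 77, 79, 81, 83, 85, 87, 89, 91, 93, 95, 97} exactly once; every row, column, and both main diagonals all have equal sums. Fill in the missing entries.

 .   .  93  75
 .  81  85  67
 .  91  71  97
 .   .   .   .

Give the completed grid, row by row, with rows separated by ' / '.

87 73 93 75 / 95 81 85 67 / 69 91 71 97 / 77 83 79 89

The 16 entries sum to 1312, so each line sums to 1312/4 = 328.
Row 2 needs 328; the known cells sum to 233, so (2,1) = 95.
Row 3 needs 328; the known cells sum to 259, so (3,1) = 69.
From column 3, 328 − (93 + 85 + 71) gives (4,3) = 79.
Column 4 must total 328; the given cells sum to 239, so (4,4) = 89.
Main diagonal needs 328; the known cells sum to 241, so (1,1) = 87.
The remaining cell in anti-diagonal is (4,1) = 328 − 251 = 77.
Row 1 must total 328; the given cells sum to 255, so (1,2) = 73.
Row 4: 77 + 79 + 89 + ? = 328, so (4,2) = 83.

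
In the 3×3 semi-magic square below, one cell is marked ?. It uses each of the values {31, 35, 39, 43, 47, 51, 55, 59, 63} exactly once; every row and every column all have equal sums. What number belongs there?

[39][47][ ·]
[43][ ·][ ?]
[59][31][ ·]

The 9 entries sum to 423, so each line sums to 423/3 = 141.
Using row 1: 39 + 47 + ? → (1,3) = 141 − 86 = 55.
Row 3: 59 + 31 + ? = 141, so (3,3) = 51.
From column 2, 141 − (47 + 31) gives (2,2) = 63.
Column 3 must total 141; the given cells sum to 106, so (2,3) = 35.

35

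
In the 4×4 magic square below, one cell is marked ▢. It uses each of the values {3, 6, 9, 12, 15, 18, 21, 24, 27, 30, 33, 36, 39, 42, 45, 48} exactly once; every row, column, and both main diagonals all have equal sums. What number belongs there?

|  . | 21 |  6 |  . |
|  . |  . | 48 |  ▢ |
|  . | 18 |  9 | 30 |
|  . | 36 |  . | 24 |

15

The 16 entries sum to 408, so each line sums to 408/4 = 102.
Row 3: 18 + 9 + 30 + ? = 102, so (3,1) = 45.
Column 2 needs 102; the known cells sum to 75, so (2,2) = 27.
Column 3 needs 102; the known cells sum to 63, so (4,3) = 39.
Using main diagonal: 27 + 9 + 24 + ? → (1,1) = 102 − 60 = 42.
Row 1 must total 102; the given cells sum to 69, so (1,4) = 33.
Using row 4: 36 + 39 + 24 + ? → (4,1) = 102 − 99 = 3.
Column 1: 42 + 45 + 3 + ? = 102, so (2,1) = 12.
Column 4: 33 + 30 + 24 + ? = 102, so (2,4) = 15.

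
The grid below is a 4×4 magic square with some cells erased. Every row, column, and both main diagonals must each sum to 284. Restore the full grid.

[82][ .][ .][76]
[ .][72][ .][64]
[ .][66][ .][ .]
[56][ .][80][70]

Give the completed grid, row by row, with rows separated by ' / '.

82 68 58 76 / 62 72 86 64 / 84 66 60 74 / 56 78 80 70

Row 4 needs 284; the known cells sum to 206, so (4,2) = 78.
Column 2 needs 284; the known cells sum to 216, so (1,2) = 68.
From column 4, 284 − (76 + 64 + 70) gives (3,4) = 74.
Using main diagonal: 82 + 72 + 70 + ? → (3,3) = 284 − 224 = 60.
Anti-diagonal must total 284; the given cells sum to 198, so (2,3) = 86.
Row 1 needs 284; the known cells sum to 226, so (1,3) = 58.
The remaining cell in row 2 is (2,1) = 284 − 222 = 62.
From row 3, 284 − (66 + 60 + 74) gives (3,1) = 84.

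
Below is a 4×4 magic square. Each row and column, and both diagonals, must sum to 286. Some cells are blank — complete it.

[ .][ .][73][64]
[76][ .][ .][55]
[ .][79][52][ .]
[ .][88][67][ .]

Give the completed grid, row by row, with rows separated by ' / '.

91 58 73 64 / 76 61 94 55 / 70 79 52 85 / 49 88 67 82

Using column 3: 73 + 52 + 67 + ? → (2,3) = 286 − 192 = 94.
From anti-diagonal, 286 − (64 + 94 + 79) gives (4,1) = 49.
The remaining cell in row 2 is (2,2) = 286 − 225 = 61.
From row 4, 286 − (49 + 88 + 67) gives (4,4) = 82.
The remaining cell in column 2 is (1,2) = 286 − 228 = 58.
Column 4 needs 286; the known cells sum to 201, so (3,4) = 85.
Main diagonal must total 286; the given cells sum to 195, so (1,1) = 91.
Row 3 needs 286; the known cells sum to 216, so (3,1) = 70.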